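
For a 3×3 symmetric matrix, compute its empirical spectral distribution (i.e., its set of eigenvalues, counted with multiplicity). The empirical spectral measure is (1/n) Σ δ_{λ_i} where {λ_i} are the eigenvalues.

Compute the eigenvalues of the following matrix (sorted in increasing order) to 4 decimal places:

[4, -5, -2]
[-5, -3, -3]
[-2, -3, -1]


Since M is real symmetric, all three eigenvalues are real; they are the roots of det(λI − M) = λ³ − (tr M) λ² + s λ − det M, where s is the sum of the principal 2×2 minors.
tr M = 4 + (-3) + (-1) = 0.
s = (4·(-3) − (-5)²) + (4·(-1) − (-2)²) + ((-3)·(-1) − (-3)²) = -37 + (-8) + (-6) = -51.
det M (expand along row 1) = 4·(-6) − (-5)·(-1) + (-2)·9 = -47.
Characteristic polynomial: λ³ − 51λ + 47 = 0.
Substitute λ = y + (tr M)/3 = y + 0.000000 to remove the quadratic term: y³ + p·y + q = 0 with p = s − (tr M)²/3 = -51.000000 and q = −2(tr M)³/27 + (tr M)·s/3 − det M = 47.000000.
Three real roots ⇒ use the trigonometric (Viète) form: r = 2√(−p/3) = 8.246211, φ = arccos(3q/(p·r)) = arccos(-0.335270) = 1.912688 rad.
y_k = r·cos(φ/3 − 2πk/3) for k = 0, 1, 2 gives y = 6.626234, 0.937737, -7.563972.
λ_k = y_k + 0.000000 gives λ = 6.6262, 0.9377, -7.5640 (check: the sum is 0.0000 = tr M).

Eigenvalues sorted in increasing order: [-7.5640, 0.9377, 6.6262].


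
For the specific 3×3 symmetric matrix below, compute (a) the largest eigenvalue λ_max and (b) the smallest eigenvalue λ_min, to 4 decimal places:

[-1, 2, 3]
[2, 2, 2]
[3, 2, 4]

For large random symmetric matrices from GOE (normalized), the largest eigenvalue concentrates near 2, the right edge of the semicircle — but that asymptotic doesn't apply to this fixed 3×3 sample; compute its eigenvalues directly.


Since M is real symmetric, all three eigenvalues are real; they are the roots of det(λI − M) = λ³ − (tr M) λ² + s λ − det M, where s is the sum of the principal 2×2 minors.
tr M = -1 + 2 + 4 = 5.
s = ((-1)·2 − 2²) + ((-1)·4 − 3²) + (2·4 − 2²) = -6 + (-13) + 4 = -15.
det M (expand along row 1) = (-1)·4 − 2·2 + 3·(-2) = -14.
Characteristic polynomial: λ³ − 5λ² − 15λ + 14 = 0.
Substitute λ = y + (tr M)/3 = y + 1.666667 to remove the quadratic term: y³ + p·y + q = 0 with p = s − (tr M)²/3 = -23.333333 and q = −2(tr M)³/27 + (tr M)·s/3 − det M = -20.259259.
Three real roots ⇒ use the trigonometric (Viète) form: r = 2√(−p/3) = 5.577734, φ = arccos(3q/(p·r)) = arccos(0.466993) = 1.084909 rad.
y_k = r·cos(φ/3 − 2πk/3) for k = 0, 1, 2 gives y = 5.216961, -0.899438, -4.317522.
λ_k = y_k + 1.666667 gives λ = 6.8836, 0.7672, -2.6509 (check: the sum is 5.0000 = tr M).

Hence λ_max = 6.8836 and λ_min = -2.6509.


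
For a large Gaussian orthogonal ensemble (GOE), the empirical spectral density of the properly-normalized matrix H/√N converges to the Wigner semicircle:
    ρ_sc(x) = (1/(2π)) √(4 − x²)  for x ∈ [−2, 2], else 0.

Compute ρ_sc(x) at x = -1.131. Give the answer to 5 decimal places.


ρ_sc(x) = (1/(2π)) √(4 − x²). With x = -1.131:
  4 − x² = 4 − (-1.131)² = 4 − 1.279161 = 2.720839.
  √(4 − x²) = 1.649497.
  1/(2π) = 0.159155.
  ρ_sc(-1.131) = 0.159155 · 1.649497 = 0.262526.

Rounded to 5 decimal places: ρ_sc(-1.131) ≈ 0.26253.


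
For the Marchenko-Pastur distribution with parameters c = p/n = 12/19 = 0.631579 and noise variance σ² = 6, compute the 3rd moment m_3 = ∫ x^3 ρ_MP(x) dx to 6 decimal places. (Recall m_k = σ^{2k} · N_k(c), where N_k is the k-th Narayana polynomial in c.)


E[X³] = σ⁶ (1 + 3c + c²) (third MP moment). With σ² = 6 (so σ⁶ = 216) and c = 12/19 = 0.631579: E[X³] = 216 · (1 + 3·0.631579 + (0.631579)²) = 216 · 3.293629.

So E[X^3] = 711.423823.


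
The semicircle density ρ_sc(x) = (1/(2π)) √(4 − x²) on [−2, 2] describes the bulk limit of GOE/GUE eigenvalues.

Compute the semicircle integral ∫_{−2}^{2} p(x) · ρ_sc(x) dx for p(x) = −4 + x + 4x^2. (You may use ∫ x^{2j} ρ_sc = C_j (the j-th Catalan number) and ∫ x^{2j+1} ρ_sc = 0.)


Write p(x) = Σ a_i x^i, split into monomials and integrate each against ρ_sc separately.
Using ∫ x^{2j} ρ_sc = C_j = (1/(j+1)) C(2j, j) (Catalan numbers) and ∫ x^{2j+1} ρ_sc = 0 (odd monomials vanish by symmetry):
  i = 0 (even): a_0 · C_{0} = -4 · 1 = -4
  i = 1 (odd): ∫ x^1 ρ_sc = 0 (vanishes)
  i = 2 (even): a_2 · C_{1} = 4 · 1 = 4

Summing the contributions: ∫_{−2}^{2} p(x) ρ_sc(x) dx = (-4) + 4 = 0.


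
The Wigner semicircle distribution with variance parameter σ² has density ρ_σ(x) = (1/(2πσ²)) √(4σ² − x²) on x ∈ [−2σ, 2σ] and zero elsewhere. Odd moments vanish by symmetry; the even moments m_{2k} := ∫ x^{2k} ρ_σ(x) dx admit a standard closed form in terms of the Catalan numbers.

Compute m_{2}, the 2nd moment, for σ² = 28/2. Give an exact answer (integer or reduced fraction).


By the scaled semicircle moment identity, m_{2k} = σ^{2k} · C_k with k = 1.
C_1 = (1/(k+1)) · C(2k, k) = (1/2) · C(2, 1) = (1/2) · 2 = 1.
σ^{2k} = (σ²)^k = (28/2)^1 = 14.

Therefore m_{2} = σ^{2} · C_1 = 14 · 1 = 14.


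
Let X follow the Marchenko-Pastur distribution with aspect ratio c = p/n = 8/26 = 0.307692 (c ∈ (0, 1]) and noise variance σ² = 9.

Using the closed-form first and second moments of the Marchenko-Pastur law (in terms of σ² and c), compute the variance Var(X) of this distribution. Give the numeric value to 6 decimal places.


Recall the MP moments m_1 = E[X] = σ² and m_2 = E[X²] = σ⁴ (1 + c).
m_1 = E[X] = σ² = 9, so m_1² = 81.
m_2 = E[X²] = σ⁴ (1 + c) = 81 · (1 + 0.307692) = 81 · 1.307692 = 105.923077.
(Note m_2 − m_1² simplifies to c · σ⁴ = 0.307692 · 81.)

Var(X) = m_2 − m_1² = 105.923077 − 81 = 24.923077.


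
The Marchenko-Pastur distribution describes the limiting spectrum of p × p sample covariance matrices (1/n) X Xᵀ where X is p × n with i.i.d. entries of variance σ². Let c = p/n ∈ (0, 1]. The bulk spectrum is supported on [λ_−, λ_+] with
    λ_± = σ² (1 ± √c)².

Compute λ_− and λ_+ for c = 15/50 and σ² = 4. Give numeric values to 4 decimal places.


c = 15/50 = 0.300000; √c = 0.547723.
λ_− = σ² (1 − √c)² = 4 · (1 − 0.547723)² = 4 · (0.452277)² = 0.818220.
λ_+ = σ² (1 + √c)² = 4 · (1 + 0.547723)² = 4 · (1.547723)² = 9.581780.

Rounded to 4 decimal places: λ_− ≈ 0.8182, λ_+ ≈ 9.5818.


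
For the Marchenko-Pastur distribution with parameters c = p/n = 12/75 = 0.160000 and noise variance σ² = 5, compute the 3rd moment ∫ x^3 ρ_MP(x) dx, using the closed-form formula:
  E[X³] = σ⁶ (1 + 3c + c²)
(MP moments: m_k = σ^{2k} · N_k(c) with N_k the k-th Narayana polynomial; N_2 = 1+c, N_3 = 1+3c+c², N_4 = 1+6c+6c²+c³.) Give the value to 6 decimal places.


E[X³] = σ⁶ (1 + 3c + c²) (third MP moment). With σ² = 5 (so σ⁶ = 125) and c = 12/75 = 0.160000: E[X³] = 125 · (1 + 3·0.160000 + (0.160000)²) = 125 · 1.505600.

So E[X^3] = 188.200000.


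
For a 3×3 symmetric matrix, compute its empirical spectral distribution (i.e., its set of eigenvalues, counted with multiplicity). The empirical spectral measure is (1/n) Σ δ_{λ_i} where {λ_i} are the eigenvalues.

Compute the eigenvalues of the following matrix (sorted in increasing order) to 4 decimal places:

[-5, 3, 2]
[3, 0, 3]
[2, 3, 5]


Since M is real symmetric, all three eigenvalues are real; they are the roots of det(λI − M) = λ³ − (tr M) λ² + s λ − det M, where s is the sum of the principal 2×2 minors.
tr M = -5 + 0 + 5 = 0.
s = ((-5)·0 − 3²) + ((-5)·5 − 2²) + (0·5 − 3²) = -9 + (-29) + (-9) = -47.
det M (expand along row 1) = (-5)·(-9) − 3·9 + 2·9 = 36.
Characteristic polynomial: λ³ − 47λ − 36 = 0.
Substitute λ = y + (tr M)/3 = y + 0.000000 to remove the quadratic term: y³ + p·y + q = 0 with p = s − (tr M)²/3 = -47.000000 and q = −2(tr M)³/27 + (tr M)·s/3 − det M = -36.000000.
Three real roots ⇒ use the trigonometric (Viète) form: r = 2√(−p/3) = 7.916228, φ = arccos(3q/(p·r)) = arccos(0.290274) = 1.276284 rad.
y_k = r·cos(φ/3 − 2πk/3) for k = 0, 1, 2 gives y = 7.210593, -0.775896, -6.434697.
λ_k = y_k + 0.000000 gives λ = 7.2106, -0.7759, -6.4347 (check: the sum is 0.0000 = tr M).

Eigenvalues sorted in increasing order: [-6.4347, -0.7759, 7.2106].


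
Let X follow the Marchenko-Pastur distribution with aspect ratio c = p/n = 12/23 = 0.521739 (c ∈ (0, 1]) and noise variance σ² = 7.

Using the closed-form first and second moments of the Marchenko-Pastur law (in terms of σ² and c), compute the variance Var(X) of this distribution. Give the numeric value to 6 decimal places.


Recall the MP moments m_1 = E[X] = σ² and m_2 = E[X²] = σ⁴ (1 + c).
m_1 = E[X] = σ² = 7, so m_1² = 49.
m_2 = E[X²] = σ⁴ (1 + c) = 49 · (1 + 0.521739) = 49 · 1.521739 = 74.565217.
(Note m_2 − m_1² simplifies to c · σ⁴ = 0.521739 · 49.)

Var(X) = m_2 − m_1² = 74.565217 − 49 = 25.565217.


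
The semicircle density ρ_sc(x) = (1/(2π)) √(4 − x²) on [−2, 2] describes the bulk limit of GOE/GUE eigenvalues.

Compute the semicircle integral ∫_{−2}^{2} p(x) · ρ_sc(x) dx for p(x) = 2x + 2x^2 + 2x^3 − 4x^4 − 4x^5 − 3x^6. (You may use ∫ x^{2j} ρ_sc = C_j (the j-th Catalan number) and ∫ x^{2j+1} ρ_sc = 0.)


Write p(x) = Σ a_i x^i, split into monomials and integrate each against ρ_sc separately.
Using ∫ x^{2j} ρ_sc = C_j = (1/(j+1)) C(2j, j) (Catalan numbers) and ∫ x^{2j+1} ρ_sc = 0 (odd monomials vanish by symmetry):
  i = 1 (odd): ∫ x^1 ρ_sc = 0 (vanishes)
  i = 2 (even): a_2 · C_{1} = 2 · 1 = 2
  i = 3 (odd): ∫ x^3 ρ_sc = 0 (vanishes)
  i = 4 (even): a_4 · C_{2} = -4 · 2 = -8
  i = 5 (odd): ∫ x^5 ρ_sc = 0 (vanishes)
  i = 6 (even): a_6 · C_{3} = -3 · 5 = -15

Summing the contributions: ∫_{−2}^{2} p(x) ρ_sc(x) dx = 2 + (-8) + (-15) = -21.


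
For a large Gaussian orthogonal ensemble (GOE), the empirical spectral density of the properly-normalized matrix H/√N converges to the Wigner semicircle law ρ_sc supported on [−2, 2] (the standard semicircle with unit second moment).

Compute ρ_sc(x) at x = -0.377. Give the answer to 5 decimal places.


ρ_sc(x) = (1/(2π)) √(4 − x²). With x = -0.377:
  4 − x² = 4 − (-0.377)² = 4 − 0.142129 = 3.857871.
  √(4 − x²) = 1.964146.
  1/(2π) = 0.159155.
  ρ_sc(-0.377) = 0.159155 · 1.964146 = 0.312604.

Rounded to 5 decimal places: ρ_sc(-0.377) ≈ 0.31260.


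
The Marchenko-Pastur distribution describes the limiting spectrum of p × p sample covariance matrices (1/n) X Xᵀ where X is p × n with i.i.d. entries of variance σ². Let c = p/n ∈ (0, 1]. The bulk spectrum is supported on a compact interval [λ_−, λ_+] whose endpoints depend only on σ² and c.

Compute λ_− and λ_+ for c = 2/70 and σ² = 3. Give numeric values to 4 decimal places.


c = 2/70 = 0.028571; √c = 0.169031.
λ_− = σ² (1 − √c)² = 3 · (1 − 0.169031)² = 3 · (0.830969)² = 2.071529.
λ_+ = σ² (1 + √c)² = 3 · (1 + 0.169031)² = 3 · (1.169031)² = 4.099899.

Rounded to 4 decimal places: λ_− ≈ 2.0715, λ_+ ≈ 4.0999.


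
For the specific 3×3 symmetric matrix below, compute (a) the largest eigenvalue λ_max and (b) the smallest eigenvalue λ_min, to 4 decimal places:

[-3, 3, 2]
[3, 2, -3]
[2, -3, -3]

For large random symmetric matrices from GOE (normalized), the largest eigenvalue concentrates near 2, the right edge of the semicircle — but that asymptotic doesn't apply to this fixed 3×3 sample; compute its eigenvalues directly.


Since M is real symmetric, all three eigenvalues are real; they are the roots of det(λI − M) = λ³ − (tr M) λ² + s λ − det M, where s is the sum of the principal 2×2 minors.
tr M = -3 + 2 + (-3) = -4.
s = ((-3)·2 − 3²) + ((-3)·(-3) − 2²) + (2·(-3) − (-3)²) = -15 + 5 + (-15) = -25.
det M (expand along row 1) = (-3)·(-15) − 3·(-3) + 2·(-13) = 28.
Characteristic polynomial: λ³ + 4λ² − 25λ − 28 = 0.
Substitute λ = y + (tr M)/3 = y − 1.333333 to remove the quadratic term: y³ + p·y + q = 0 with p = s − (tr M)²/3 = -30.333333 and q = −2(tr M)³/27 + (tr M)·s/3 − det M = 10.074074.
Three real roots ⇒ use the trigonometric (Viète) form: r = 2√(−p/3) = 6.359595, φ = arccos(3q/(p·r)) = arccos(-0.156667) = 1.728111 rad.
y_k = r·cos(φ/3 − 2πk/3) for k = 0, 1, 2 gives y = 5.333333, 0.333333, -5.666667.
λ_k = y_k − 1.333333 gives λ = 4.0000, -1.0000, -7.0000 (check: the sum is -4.0000 = tr M).

Hence λ_max = 4.0000 and λ_min = -7.0000.


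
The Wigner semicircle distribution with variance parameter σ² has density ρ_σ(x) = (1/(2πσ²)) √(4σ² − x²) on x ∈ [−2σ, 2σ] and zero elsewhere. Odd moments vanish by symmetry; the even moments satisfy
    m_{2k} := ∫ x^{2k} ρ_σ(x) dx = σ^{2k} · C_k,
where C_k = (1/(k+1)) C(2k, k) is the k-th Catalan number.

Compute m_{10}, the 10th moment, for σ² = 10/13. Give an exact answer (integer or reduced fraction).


By the scaled semicircle moment identity, m_{2k} = σ^{2k} · C_k with k = 5.
C_5 = (1/(k+1)) · C(2k, k) = (1/6) · C(10, 5) = (1/6) · 252 = 42.
σ^{2k} = (σ²)^k = (10/13)^5 = 100000/371293.

Therefore m_{10} = σ^{10} · C_5 = (100000/371293) · 42 = 4200000/371293.


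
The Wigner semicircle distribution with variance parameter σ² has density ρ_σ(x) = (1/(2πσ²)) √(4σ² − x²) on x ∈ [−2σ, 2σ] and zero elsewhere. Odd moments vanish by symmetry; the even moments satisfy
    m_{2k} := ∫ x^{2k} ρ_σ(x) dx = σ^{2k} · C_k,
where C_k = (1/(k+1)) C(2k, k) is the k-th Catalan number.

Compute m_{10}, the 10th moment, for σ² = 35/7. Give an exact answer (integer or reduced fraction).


By the scaled semicircle moment identity, m_{2k} = σ^{2k} · C_k with k = 5.
C_5 = (1/(k+1)) · C(2k, k) = (1/6) · C(10, 5) = (1/6) · 252 = 42.
σ^{2k} = (σ²)^k = (35/7)^5 = 3125.

Therefore m_{10} = σ^{10} · C_5 = 3125 · 42 = 131250.


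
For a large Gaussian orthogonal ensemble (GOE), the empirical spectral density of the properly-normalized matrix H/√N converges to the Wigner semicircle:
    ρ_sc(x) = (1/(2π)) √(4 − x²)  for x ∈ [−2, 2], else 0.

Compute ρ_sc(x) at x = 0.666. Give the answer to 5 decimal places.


ρ_sc(x) = (1/(2π)) √(4 − x²). With x = 0.666:
  4 − x² = 4 − (0.666)² = 4 − 0.443556 = 3.556444.
  √(4 − x²) = 1.885854.
  1/(2π) = 0.159155.
  ρ_sc(0.666) = 0.159155 · 1.885854 = 0.300143.

Rounded to 5 decimal places: ρ_sc(0.666) ≈ 0.30014.


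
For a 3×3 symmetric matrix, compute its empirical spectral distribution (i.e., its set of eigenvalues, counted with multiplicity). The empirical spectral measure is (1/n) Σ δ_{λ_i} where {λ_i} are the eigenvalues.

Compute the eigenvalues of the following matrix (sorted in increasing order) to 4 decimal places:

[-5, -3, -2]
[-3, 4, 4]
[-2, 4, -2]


Since M is real symmetric, all three eigenvalues are real; they are the roots of det(λI − M) = λ³ − (tr M) λ² + s λ − det M, where s is the sum of the principal 2×2 minors.
tr M = -5 + 4 + (-2) = -3.
s = ((-5)·4 − (-3)²) + ((-5)·(-2) − (-2)²) + (4·(-2) − 4²) = -29 + 6 + (-24) = -47.
det M (expand along row 1) = (-5)·(-24) − (-3)·14 + (-2)·(-4) = 170.
Characteristic polynomial: λ³ + 3λ² − 47λ − 170 = 0.
Substitute λ = y + (tr M)/3 = y − 1.000000 to remove the quadratic term: y³ + p·y + q = 0 with p = s − (tr M)²/3 = -50.000000 and q = −2(tr M)³/27 + (tr M)·s/3 − det M = -121.000000.
Three real roots ⇒ use the trigonometric (Viète) form: r = 2√(−p/3) = 8.164966, φ = arccos(3q/(p·r)) = arccos(0.889165) = 0.475280 rad.
y_k = r·cos(φ/3 − 2πk/3) for k = 0, 1, 2 gives y = 8.062714, -2.915792, -5.146922.
λ_k = y_k − 1.000000 gives λ = 7.0627, -3.9158, -6.1469 (check: the sum is -3.0000 = tr M).

Eigenvalues sorted in increasing order: [-6.1469, -3.9158, 7.0627].


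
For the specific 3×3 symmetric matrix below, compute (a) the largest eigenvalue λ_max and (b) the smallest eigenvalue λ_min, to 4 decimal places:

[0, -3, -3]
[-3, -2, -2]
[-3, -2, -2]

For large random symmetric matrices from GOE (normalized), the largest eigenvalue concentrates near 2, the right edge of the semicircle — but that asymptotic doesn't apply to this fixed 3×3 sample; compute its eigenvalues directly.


Since M is real symmetric, all three eigenvalues are real; they are the roots of det(λI − M) = λ³ − (tr M) λ² + s λ − det M, where s is the sum of the principal 2×2 minors.
tr M = 0 + (-2) + (-2) = -4.
s = (0·(-2) − (-3)²) + (0·(-2) − (-3)²) + ((-2)·(-2) − (-2)²) = -9 + (-9) + 0 = -18.
det M (expand along row 1) = 0·0 − (-3)·0 + (-3)·0 = 0.
Characteristic polynomial: λ³ + 4λ² − 18λ = 0.
Substitute λ = y + (tr M)/3 = y − 1.333333 to remove the quadratic term: y³ + p·y + q = 0 with p = s − (tr M)²/3 = -23.333333 and q = −2(tr M)³/27 + (tr M)·s/3 − det M = 28.740741.
Three real roots ⇒ use the trigonometric (Viète) form: r = 2√(−p/3) = 5.577734, φ = arccos(3q/(p·r)) = arccos(-0.662498) = 2.294945 rad.
y_k = r·cos(φ/3 − 2πk/3) for k = 0, 1, 2 gives y = 4.023749, 1.333333, -5.357082.
λ_k = y_k − 1.333333 gives λ = 2.6904, 0.0000, -6.6904 (check: the sum is -4.0000 = tr M).

Hence λ_max = 2.6904 and λ_min = -6.6904.


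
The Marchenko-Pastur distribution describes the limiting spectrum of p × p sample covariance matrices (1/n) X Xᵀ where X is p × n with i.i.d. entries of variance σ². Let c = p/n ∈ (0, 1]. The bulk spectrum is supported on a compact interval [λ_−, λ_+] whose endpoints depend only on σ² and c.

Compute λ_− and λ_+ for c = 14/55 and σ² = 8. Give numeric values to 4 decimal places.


c = 14/55 = 0.254545; √c = 0.504525.
λ_− = σ² (1 − √c)² = 8 · (1 − 0.504525)² = 8 · (0.495475)² = 1.963964.
λ_+ = σ² (1 + √c)² = 8 · (1 + 0.504525)² = 8 · (1.504525)² = 18.108763.

Rounded to 4 decimal places: λ_− ≈ 1.9640, λ_+ ≈ 18.1088.


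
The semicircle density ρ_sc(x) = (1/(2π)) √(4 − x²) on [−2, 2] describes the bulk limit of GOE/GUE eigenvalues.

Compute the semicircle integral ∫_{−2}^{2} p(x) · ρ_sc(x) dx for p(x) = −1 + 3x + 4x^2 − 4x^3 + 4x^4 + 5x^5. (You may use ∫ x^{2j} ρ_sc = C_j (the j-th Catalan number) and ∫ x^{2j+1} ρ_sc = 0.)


Write p(x) = Σ a_i x^i, split into monomials and integrate each against ρ_sc separately.
Using ∫ x^{2j} ρ_sc = C_j = (1/(j+1)) C(2j, j) (Catalan numbers) and ∫ x^{2j+1} ρ_sc = 0 (odd monomials vanish by symmetry):
  i = 0 (even): a_0 · C_{0} = -1 · 1 = -1
  i = 1 (odd): ∫ x^1 ρ_sc = 0 (vanishes)
  i = 2 (even): a_2 · C_{1} = 4 · 1 = 4
  i = 3 (odd): ∫ x^3 ρ_sc = 0 (vanishes)
  i = 4 (even): a_4 · C_{2} = 4 · 2 = 8
  i = 5 (odd): ∫ x^5 ρ_sc = 0 (vanishes)

Summing the contributions: ∫_{−2}^{2} p(x) ρ_sc(x) dx = (-1) + 4 + 8 = 11.


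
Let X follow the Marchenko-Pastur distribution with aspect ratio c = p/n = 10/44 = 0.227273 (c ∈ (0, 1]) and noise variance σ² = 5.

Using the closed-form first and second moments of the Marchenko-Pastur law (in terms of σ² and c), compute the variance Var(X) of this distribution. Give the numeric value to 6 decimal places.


Recall the MP moments m_1 = E[X] = σ² and m_2 = E[X²] = σ⁴ (1 + c).
m_1 = E[X] = σ² = 5, so m_1² = 25.
m_2 = E[X²] = σ⁴ (1 + c) = 25 · (1 + 0.227273) = 25 · 1.227273 = 30.681818.
(Note m_2 − m_1² simplifies to c · σ⁴ = 0.227273 · 25.)

Var(X) = m_2 − m_1² = 30.681818 − 25 = 5.681818.


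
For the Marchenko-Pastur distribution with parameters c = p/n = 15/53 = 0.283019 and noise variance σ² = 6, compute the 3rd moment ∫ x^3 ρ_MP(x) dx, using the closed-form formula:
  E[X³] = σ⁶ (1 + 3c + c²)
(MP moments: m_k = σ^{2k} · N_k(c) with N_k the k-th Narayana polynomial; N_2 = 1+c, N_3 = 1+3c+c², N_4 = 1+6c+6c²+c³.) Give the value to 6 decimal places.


E[X³] = σ⁶ (1 + 3c + c²) (third MP moment). With σ² = 6 (so σ⁶ = 216) and c = 15/53 = 0.283019: E[X³] = 216 · (1 + 3·0.283019 + (0.283019)²) = 216 · 1.929156.

So E[X^3] = 416.697757.


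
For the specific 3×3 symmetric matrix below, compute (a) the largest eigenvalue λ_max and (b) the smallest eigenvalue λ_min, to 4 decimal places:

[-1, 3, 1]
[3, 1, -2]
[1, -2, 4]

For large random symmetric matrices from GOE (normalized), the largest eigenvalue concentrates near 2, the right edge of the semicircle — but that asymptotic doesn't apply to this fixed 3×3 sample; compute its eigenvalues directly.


Since M is real symmetric, all three eigenvalues are real; they are the roots of det(λI − M) = λ³ − (tr M) λ² + s λ − det M, where s is the sum of the principal 2×2 minors.
tr M = -1 + 1 + 4 = 4.
s = ((-1)·1 − 3²) + ((-1)·4 − 1²) + (1·4 − (-2)²) = -10 + (-5) + 0 = -15.
det M (expand along row 1) = (-1)·0 − 3·14 + 1·(-7) = -49.
Characteristic polynomial: λ³ − 4λ² − 15λ + 49 = 0.
Substitute λ = y + (tr M)/3 = y + 1.333333 to remove the quadratic term: y³ + p·y + q = 0 with p = s − (tr M)²/3 = -20.333333 and q = −2(tr M)³/27 + (tr M)·s/3 − det M = 24.259259.
Three real roots ⇒ use the trigonometric (Viète) form: r = 2√(−p/3) = 5.206833, φ = arccos(3q/(p·r)) = arccos(-0.687411) = 2.328715 rad.
y_k = r·cos(φ/3 − 2πk/3) for k = 0, 1, 2 gives y = 3.715357, 1.301503, -5.016860.
λ_k = y_k + 1.333333 gives λ = 5.0487, 2.6348, -3.6835 (check: the sum is 4.0000 = tr M).

Hence λ_max = 5.0487 and λ_min = -3.6835.


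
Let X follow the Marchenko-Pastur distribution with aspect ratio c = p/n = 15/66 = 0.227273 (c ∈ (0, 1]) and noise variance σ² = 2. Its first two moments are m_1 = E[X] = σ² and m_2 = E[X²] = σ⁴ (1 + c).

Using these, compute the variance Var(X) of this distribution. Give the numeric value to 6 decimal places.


m_1 = E[X] = σ² = 2, so m_1² = 4.
m_2 = E[X²] = σ⁴ (1 + c) = 4 · (1 + 0.227273) = 4 · 1.227273 = 4.909091.
(Note m_2 − m_1² simplifies to c · σ⁴ = 0.227273 · 4.)

Var(X) = m_2 − m_1² = 4.909091 − 4 = 0.909091.


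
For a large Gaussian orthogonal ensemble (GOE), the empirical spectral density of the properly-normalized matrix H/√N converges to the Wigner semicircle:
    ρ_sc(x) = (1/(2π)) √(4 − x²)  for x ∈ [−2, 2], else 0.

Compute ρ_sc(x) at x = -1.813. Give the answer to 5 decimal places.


ρ_sc(x) = (1/(2π)) √(4 − x²). With x = -1.813:
  4 − x² = 4 − (-1.813)² = 4 − 3.286969 = 0.713031.
  √(4 − x²) = 0.844412.
  1/(2π) = 0.159155.
  ρ_sc(-1.813) = 0.159155 · 0.844412 = 0.134392.

Rounded to 5 decimal places: ρ_sc(-1.813) ≈ 0.13439.


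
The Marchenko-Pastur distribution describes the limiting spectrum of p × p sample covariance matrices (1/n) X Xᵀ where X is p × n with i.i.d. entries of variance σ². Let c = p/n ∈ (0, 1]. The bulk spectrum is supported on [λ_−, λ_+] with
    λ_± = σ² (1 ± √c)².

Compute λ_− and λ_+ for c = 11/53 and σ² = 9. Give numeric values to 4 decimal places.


c = 11/53 = 0.207547; √c = 0.455573.
λ_− = σ² (1 − √c)² = 9 · (1 − 0.455573)² = 9 · (0.544427)² = 2.667602.
λ_+ = σ² (1 + √c)² = 9 · (1 + 0.455573)² = 9 · (1.455573)² = 19.068247.

Rounded to 4 decimal places: λ_− ≈ 2.6676, λ_+ ≈ 19.0682.


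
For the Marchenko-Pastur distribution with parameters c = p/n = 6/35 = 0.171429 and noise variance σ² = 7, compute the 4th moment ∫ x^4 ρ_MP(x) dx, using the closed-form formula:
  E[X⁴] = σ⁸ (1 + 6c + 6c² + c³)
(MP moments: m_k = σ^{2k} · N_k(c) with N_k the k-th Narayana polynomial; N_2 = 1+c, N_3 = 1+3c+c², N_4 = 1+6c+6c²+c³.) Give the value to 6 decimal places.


E[X⁴] = σ⁸ (1 + 6c + 6c² + c³) (fourth MP moment). With σ² = 7 (so σ⁸ = 2401) and c = 6/35 = 0.171429: E[X⁴] = 2401 · (1 + 6·0.171429 + 6·(0.171429)² + (0.171429)³) = 2401 · 2.209936.

So E[X^4] = 5306.056000.


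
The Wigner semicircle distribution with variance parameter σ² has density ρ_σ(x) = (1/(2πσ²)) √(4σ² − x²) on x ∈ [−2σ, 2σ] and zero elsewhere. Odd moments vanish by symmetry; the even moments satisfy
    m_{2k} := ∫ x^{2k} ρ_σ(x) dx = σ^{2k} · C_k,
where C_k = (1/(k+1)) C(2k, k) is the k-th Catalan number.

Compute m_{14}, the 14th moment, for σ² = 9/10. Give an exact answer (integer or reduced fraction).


By the scaled semicircle moment identity, m_{2k} = σ^{2k} · C_k with k = 7.
C_7 = (1/(k+1)) · C(2k, k) = (1/8) · C(14, 7) = (1/8) · 3432 = 429.
σ^{2k} = (σ²)^k = (9/10)^7 = 4782969/10000000.

Therefore m_{14} = σ^{14} · C_7 = (4782969/10000000) · 429 = 2051893701/10000000.


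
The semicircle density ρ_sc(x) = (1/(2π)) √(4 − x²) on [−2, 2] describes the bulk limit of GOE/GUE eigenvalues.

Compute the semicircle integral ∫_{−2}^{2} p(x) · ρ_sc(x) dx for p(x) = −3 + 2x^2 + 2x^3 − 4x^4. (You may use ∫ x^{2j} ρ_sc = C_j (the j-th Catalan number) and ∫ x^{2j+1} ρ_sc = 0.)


Write p(x) = Σ a_i x^i, split into monomials and integrate each against ρ_sc separately.
Using ∫ x^{2j} ρ_sc = C_j = (1/(j+1)) C(2j, j) (Catalan numbers) and ∫ x^{2j+1} ρ_sc = 0 (odd monomials vanish by symmetry):
  i = 0 (even): a_0 · C_{0} = -3 · 1 = -3
  i = 2 (even): a_2 · C_{1} = 2 · 1 = 2
  i = 3 (odd): ∫ x^3 ρ_sc = 0 (vanishes)
  i = 4 (even): a_4 · C_{2} = -4 · 2 = -8

Summing the contributions: ∫_{−2}^{2} p(x) ρ_sc(x) dx = (-3) + 2 + (-8) = -9.


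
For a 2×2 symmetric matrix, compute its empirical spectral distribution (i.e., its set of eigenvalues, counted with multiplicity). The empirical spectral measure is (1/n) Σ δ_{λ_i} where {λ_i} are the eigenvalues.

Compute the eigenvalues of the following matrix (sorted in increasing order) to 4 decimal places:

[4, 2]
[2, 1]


Since M is real symmetric, both eigenvalues are real; they are the roots of det(λI − M) = λ² − (tr M) λ + det M.
tr M = 4 + 1 = 5.
det M = 4·1 − 2² = 4 − 4 = 0.
Characteristic polynomial: λ² − 5λ = 0.
Discriminant Δ = (tr M)² − 4·det M = 25 − 0 = 25; √Δ = 5.000000.
λ = (tr M ± √Δ)/2 = (5 ± 5.000000)/2, giving (tr M − √Δ)/2 = 0.0000 and (tr M + √Δ)/2 = 5.0000.

Eigenvalues sorted in increasing order: [0.0000, 5.0000].


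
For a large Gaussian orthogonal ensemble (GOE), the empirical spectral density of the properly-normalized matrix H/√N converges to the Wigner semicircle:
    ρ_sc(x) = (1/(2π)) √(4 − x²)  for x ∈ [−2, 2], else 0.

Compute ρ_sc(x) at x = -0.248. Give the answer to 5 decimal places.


ρ_sc(x) = (1/(2π)) √(4 − x²). With x = -0.248:
  4 − x² = 4 − (-0.248)² = 4 − 0.061504 = 3.938496.
  √(4 − x²) = 1.984564.
  1/(2π) = 0.159155.
  ρ_sc(-0.248) = 0.159155 · 1.984564 = 0.315853.

Rounded to 5 decimal places: ρ_sc(-0.248) ≈ 0.31585.


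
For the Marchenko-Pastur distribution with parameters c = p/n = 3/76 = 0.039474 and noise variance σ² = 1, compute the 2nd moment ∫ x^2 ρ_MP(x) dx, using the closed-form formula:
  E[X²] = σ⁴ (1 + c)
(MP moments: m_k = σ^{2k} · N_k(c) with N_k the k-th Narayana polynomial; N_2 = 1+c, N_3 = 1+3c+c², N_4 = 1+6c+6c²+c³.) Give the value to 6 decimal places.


E[X²] = σ⁴ (1 + c) (second MP moment). With σ² = 1 (so σ⁴ = 1) and c = 3/76 = 0.039474: E[X²] = 1 · (1 + 0.039474) = 1 · 1.039474.

So E[X^2] = 1.039474.


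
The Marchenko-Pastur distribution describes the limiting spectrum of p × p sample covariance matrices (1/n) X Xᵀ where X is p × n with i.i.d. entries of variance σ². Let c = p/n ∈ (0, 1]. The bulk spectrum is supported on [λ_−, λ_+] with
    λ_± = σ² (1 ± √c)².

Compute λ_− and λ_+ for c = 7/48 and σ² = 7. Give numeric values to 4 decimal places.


c = 7/48 = 0.145833; √c = 0.381881.
λ_− = σ² (1 − √c)² = 7 · (1 − 0.381881)² = 7 · (0.618119)² = 2.674495.
λ_+ = σ² (1 + √c)² = 7 · (1 + 0.381881)² = 7 · (1.381881)² = 13.367172.

Rounded to 4 decimal places: λ_− ≈ 2.6745, λ_+ ≈ 13.3672.


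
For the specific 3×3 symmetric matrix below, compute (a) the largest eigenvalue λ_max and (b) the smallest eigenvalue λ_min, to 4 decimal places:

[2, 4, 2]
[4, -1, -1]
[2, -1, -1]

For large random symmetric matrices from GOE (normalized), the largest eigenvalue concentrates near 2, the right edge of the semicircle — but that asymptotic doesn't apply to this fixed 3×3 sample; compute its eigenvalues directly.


Since M is real symmetric, all three eigenvalues are real; they are the roots of det(λI − M) = λ³ − (tr M) λ² + s λ − det M, where s is the sum of the principal 2×2 minors.
tr M = 2 + (-1) + (-1) = 0.
s = (2·(-1) − 4²) + (2·(-1) − 2²) + ((-1)·(-1) − (-1)²) = -18 + (-6) + 0 = -24.
det M (expand along row 1) = 2·0 − 4·(-2) + 2·(-2) = 4.
Characteristic polynomial: λ³ − 24λ − 4 = 0.
Substitute λ = y + (tr M)/3 = y + 0.000000 to remove the quadratic term: y³ + p·y + q = 0 with p = s − (tr M)²/3 = -24.000000 and q = −2(tr M)³/27 + (tr M)·s/3 − det M = -4.000000.
Three real roots ⇒ use the trigonometric (Viète) form: r = 2√(−p/3) = 5.656854, φ = arccos(3q/(p·r)) = arccos(0.088388) = 1.482292 rad.
y_k = r·cos(φ/3 − 2πk/3) for k = 0, 1, 2 gives y = 4.980278, -0.166860, -4.813418.
λ_k = y_k + 0.000000 gives λ = 4.9803, -0.1669, -4.8134 (check: the sum is 0.0000 = tr M).

Hence λ_max = 4.9803 and λ_min = -4.8134.


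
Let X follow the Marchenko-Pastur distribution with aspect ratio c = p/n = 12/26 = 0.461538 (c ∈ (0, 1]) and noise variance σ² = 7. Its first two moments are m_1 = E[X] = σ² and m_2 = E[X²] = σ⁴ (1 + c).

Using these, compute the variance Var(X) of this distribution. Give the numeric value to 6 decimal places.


m_1 = E[X] = σ² = 7, so m_1² = 49.
m_2 = E[X²] = σ⁴ (1 + c) = 49 · (1 + 0.461538) = 49 · 1.461538 = 71.615385.
(Note m_2 − m_1² simplifies to c · σ⁴ = 0.461538 · 49.)

Var(X) = m_2 − m_1² = 71.615385 − 49 = 22.615385.


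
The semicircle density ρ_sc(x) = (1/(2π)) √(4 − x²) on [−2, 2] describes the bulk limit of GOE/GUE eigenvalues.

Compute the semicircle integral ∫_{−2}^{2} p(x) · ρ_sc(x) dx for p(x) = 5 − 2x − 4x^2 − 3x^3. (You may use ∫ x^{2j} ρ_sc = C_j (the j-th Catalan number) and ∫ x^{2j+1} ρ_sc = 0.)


Write p(x) = Σ a_i x^i, split into monomials and integrate each against ρ_sc separately.
Using ∫ x^{2j} ρ_sc = C_j = (1/(j+1)) C(2j, j) (Catalan numbers) and ∫ x^{2j+1} ρ_sc = 0 (odd monomials vanish by symmetry):
  i = 0 (even): a_0 · C_{0} = 5 · 1 = 5
  i = 1 (odd): ∫ x^1 ρ_sc = 0 (vanishes)
  i = 2 (even): a_2 · C_{1} = -4 · 1 = -4
  i = 3 (odd): ∫ x^3 ρ_sc = 0 (vanishes)

Summing the contributions: ∫_{−2}^{2} p(x) ρ_sc(x) dx = 5 + (-4) = 1.


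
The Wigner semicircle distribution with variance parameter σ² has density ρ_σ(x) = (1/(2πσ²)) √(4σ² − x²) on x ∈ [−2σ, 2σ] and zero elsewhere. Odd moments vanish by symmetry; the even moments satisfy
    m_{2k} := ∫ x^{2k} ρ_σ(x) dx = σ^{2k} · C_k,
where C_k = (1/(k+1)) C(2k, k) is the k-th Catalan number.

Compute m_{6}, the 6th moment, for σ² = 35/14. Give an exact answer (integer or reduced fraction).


By the scaled semicircle moment identity, m_{2k} = σ^{2k} · C_k with k = 3.
C_3 = (1/(k+1)) · C(2k, k) = (1/4) · C(6, 3) = (1/4) · 20 = 5.
σ^{2k} = (σ²)^k = (35/14)^3 = 125/8.

Therefore m_{6} = σ^{6} · C_3 = (125/8) · 5 = 625/8.


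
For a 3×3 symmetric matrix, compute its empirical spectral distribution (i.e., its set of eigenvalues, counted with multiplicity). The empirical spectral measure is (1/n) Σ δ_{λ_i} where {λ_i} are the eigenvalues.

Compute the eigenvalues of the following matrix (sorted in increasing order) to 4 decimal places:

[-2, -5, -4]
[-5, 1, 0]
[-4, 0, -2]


Since M is real symmetric, all three eigenvalues are real; they are the roots of det(λI − M) = λ³ − (tr M) λ² + s λ − det M, where s is the sum of the principal 2×2 minors.
tr M = -2 + 1 + (-2) = -3.
s = ((-2)·1 − (-5)²) + ((-2)·(-2) − (-4)²) + (1·(-2) − 0²) = -27 + (-12) + (-2) = -41.
det M (expand along row 1) = (-2)·(-2) − (-5)·10 + (-4)·4 = 38.
Characteristic polynomial: λ³ + 3λ² − 41λ − 38 = 0.
Substitute λ = y + (tr M)/3 = y − 1.000000 to remove the quadratic term: y³ + p·y + q = 0 with p = s − (tr M)²/3 = -44.000000 and q = −2(tr M)³/27 + (tr M)·s/3 − det M = 5.000000.
Three real roots ⇒ use the trigonometric (Viète) form: r = 2√(−p/3) = 7.659417, φ = arccos(3q/(p·r)) = arccos(-0.044508) = 1.615320 rad.
y_k = r·cos(φ/3 − 2πk/3) for k = 0, 1, 2 gives y = 6.575684, 0.113670, -6.689354.
λ_k = y_k − 1.000000 gives λ = 5.5757, -0.8863, -7.6894 (check: the sum is -3.0000 = tr M).

Eigenvalues sorted in increasing order: [-7.6894, -0.8863, 5.5757].


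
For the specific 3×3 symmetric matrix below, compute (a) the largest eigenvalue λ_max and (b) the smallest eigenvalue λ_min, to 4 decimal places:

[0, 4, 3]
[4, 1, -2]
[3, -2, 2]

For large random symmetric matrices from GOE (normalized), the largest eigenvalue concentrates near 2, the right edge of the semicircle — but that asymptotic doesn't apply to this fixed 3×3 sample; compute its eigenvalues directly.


Since M is real symmetric, all three eigenvalues are real; they are the roots of det(λI − M) = λ³ − (tr M) λ² + s λ − det M, where s is the sum of the principal 2×2 minors.
tr M = 0 + 1 + 2 = 3.
s = (0·1 − 4²) + (0·2 − 3²) + (1·2 − (-2)²) = -16 + (-9) + (-2) = -27.
det M (expand along row 1) = 0·(-2) − 4·14 + 3·(-11) = -89.
Characteristic polynomial: λ³ − 3λ² − 27λ + 89 = 0.
Substitute λ = y + (tr M)/3 = y + 1.000000 to remove the quadratic term: y³ + p·y + q = 0 with p = s − (tr M)²/3 = -30.000000 and q = −2(tr M)³/27 + (tr M)·s/3 − det M = 60.000000.
Three real roots ⇒ use the trigonometric (Viète) form: r = 2√(−p/3) = 6.324555, φ = arccos(3q/(p·r)) = arccos(-0.948683) = 2.819842 rad.
y_k = r·cos(φ/3 − 2πk/3) for k = 0, 1, 2 gives y = 3.730416, 2.557800, -6.288216.
λ_k = y_k + 1.000000 gives λ = 4.7304, 3.5578, -5.2882 (check: the sum is 3.0000 = tr M).

Hence λ_max = 4.7304 and λ_min = -5.2882.


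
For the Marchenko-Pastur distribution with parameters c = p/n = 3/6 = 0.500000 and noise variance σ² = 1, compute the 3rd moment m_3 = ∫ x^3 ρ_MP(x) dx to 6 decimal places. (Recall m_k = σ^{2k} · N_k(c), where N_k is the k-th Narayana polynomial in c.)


E[X³] = σ⁶ (1 + 3c + c²) (third MP moment). With σ² = 1 (so σ⁶ = 1) and c = 3/6 = 0.500000: E[X³] = 1 · (1 + 3·0.500000 + (0.500000)²) = 1 · 2.750000.

So E[X^3] = 2.750000.


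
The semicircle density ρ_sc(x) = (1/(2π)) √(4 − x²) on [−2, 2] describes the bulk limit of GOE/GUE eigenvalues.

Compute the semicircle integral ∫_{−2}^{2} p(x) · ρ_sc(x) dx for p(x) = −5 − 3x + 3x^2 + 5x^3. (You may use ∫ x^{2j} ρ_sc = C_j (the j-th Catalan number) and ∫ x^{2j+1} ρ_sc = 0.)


Write p(x) = Σ a_i x^i, split into monomials and integrate each against ρ_sc separately.
Using ∫ x^{2j} ρ_sc = C_j = (1/(j+1)) C(2j, j) (Catalan numbers) and ∫ x^{2j+1} ρ_sc = 0 (odd monomials vanish by symmetry):
  i = 0 (even): a_0 · C_{0} = -5 · 1 = -5
  i = 1 (odd): ∫ x^1 ρ_sc = 0 (vanishes)
  i = 2 (even): a_2 · C_{1} = 3 · 1 = 3
  i = 3 (odd): ∫ x^3 ρ_sc = 0 (vanishes)

Summing the contributions: ∫_{−2}^{2} p(x) ρ_sc(x) dx = (-5) + 3 = -2.


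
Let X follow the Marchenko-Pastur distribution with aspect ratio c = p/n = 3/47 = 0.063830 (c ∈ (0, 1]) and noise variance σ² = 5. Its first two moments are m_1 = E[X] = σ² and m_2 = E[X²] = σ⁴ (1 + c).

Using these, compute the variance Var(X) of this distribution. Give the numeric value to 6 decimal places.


m_1 = E[X] = σ² = 5, so m_1² = 25.
m_2 = E[X²] = σ⁴ (1 + c) = 25 · (1 + 0.063830) = 25 · 1.063830 = 26.595745.
(Note m_2 − m_1² simplifies to c · σ⁴ = 0.063830 · 25.)

Var(X) = m_2 − m_1² = 26.595745 − 25 = 1.595745.


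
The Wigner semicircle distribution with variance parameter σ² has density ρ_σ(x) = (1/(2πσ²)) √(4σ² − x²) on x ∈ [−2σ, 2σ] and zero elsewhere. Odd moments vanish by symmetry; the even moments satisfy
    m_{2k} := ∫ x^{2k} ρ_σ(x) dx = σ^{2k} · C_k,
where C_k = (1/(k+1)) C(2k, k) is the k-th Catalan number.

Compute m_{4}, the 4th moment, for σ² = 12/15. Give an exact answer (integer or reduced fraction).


By the scaled semicircle moment identity, m_{2k} = σ^{2k} · C_k with k = 2.
C_2 = (1/(k+1)) · C(2k, k) = (1/3) · C(4, 2) = (1/3) · 6 = 2.
σ^{2k} = (σ²)^k = (12/15)^2 = 16/25.

Therefore m_{4} = σ^{4} · C_2 = (16/25) · 2 = 32/25.


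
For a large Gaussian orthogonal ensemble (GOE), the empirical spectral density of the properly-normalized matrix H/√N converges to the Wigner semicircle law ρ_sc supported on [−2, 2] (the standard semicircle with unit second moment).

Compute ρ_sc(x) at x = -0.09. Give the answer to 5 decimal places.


ρ_sc(x) = (1/(2π)) √(4 − x²). With x = -0.09:
  4 − x² = 4 − (-0.09)² = 4 − 0.008100 = 3.991900.
  √(4 − x²) = 1.997974.
  1/(2π) = 0.159155.
  ρ_sc(-0.09) = 0.159155 · 1.997974 = 0.317987.

Rounded to 5 decimal places: ρ_sc(-0.09) ≈ 0.31799.


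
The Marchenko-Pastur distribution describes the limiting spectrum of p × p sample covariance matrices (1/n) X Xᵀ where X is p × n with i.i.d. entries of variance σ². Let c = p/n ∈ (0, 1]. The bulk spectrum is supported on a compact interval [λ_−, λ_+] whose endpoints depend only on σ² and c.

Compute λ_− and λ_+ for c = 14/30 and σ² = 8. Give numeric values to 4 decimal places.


c = 14/30 = 0.466667; √c = 0.683130.
λ_− = σ² (1 − √c)² = 8 · (1 − 0.683130)² = 8 · (0.316870)² = 0.803253.
λ_+ = σ² (1 + √c)² = 8 · (1 + 0.683130)² = 8 · (1.683130)² = 22.663414.

Rounded to 4 decimal places: λ_− ≈ 0.8033, λ_+ ≈ 22.6634.


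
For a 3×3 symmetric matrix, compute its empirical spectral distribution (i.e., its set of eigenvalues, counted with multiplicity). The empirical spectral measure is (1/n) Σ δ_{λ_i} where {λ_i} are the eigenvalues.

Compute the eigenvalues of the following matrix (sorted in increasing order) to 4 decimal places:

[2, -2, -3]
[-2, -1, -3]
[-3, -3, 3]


Since M is real symmetric, all three eigenvalues are real; they are the roots of det(λI − M) = λ³ − (tr M) λ² + s λ − det M, where s is the sum of the principal 2×2 minors.
tr M = 2 + (-1) + 3 = 4.
s = (2·(-1) − (-2)²) + (2·3 − (-3)²) + ((-1)·3 − (-3)²) = -6 + (-3) + (-12) = -21.
det M (expand along row 1) = 2·(-12) − (-2)·(-15) + (-3)·3 = -63.
Characteristic polynomial: λ³ − 4λ² − 21λ + 63 = 0.
Substitute λ = y + (tr M)/3 = y + 1.333333 to remove the quadratic term: y³ + p·y + q = 0 with p = s − (tr M)²/3 = -26.333333 and q = −2(tr M)³/27 + (tr M)·s/3 − det M = 30.259259.
Three real roots ⇒ use the trigonometric (Viète) form: r = 2√(−p/3) = 5.925463, φ = arccos(3q/(p·r)) = arccos(-0.581770) = 2.191700 rad.
y_k = r·cos(φ/3 − 2πk/3) for k = 0, 1, 2 gives y = 4.413264, 1.217643, -5.630907.
λ_k = y_k + 1.333333 gives λ = 5.7466, 2.5510, -4.2976 (check: the sum is 4.0000 = tr M).

Eigenvalues sorted in increasing order: [-4.2976, 2.5510, 5.7466].


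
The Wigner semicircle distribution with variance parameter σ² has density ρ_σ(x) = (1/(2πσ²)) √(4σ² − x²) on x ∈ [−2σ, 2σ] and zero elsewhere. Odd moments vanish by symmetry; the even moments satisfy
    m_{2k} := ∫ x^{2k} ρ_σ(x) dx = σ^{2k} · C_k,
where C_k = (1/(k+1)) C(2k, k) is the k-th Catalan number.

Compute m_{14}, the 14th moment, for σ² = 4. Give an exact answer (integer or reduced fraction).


By the scaled semicircle moment identity, m_{2k} = σ^{2k} · C_k with k = 7.
C_7 = (1/(k+1)) · C(2k, k) = (1/8) · C(14, 7) = (1/8) · 3432 = 429.
σ^{2k} = (σ²)^k = (4)^7 = 16384.

Therefore m_{14} = σ^{14} · C_7 = 16384 · 429 = 7028736.
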